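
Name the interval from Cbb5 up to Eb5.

The letter names run C→E, a span of 2 letter steps, so the interval is some kind of third.
Cbb to Eb is 5 semitones. A major third is 4, so 5 makes it augmented.

augmented third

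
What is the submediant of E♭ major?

C

The Eb major scale runs Eb F G Ab Bb C D.
Degree 6 is C.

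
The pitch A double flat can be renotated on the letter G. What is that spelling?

G

Abb is pitch class 7. The letter G alone is pitch class 7.
Pitch class 7 on G needs no accidental: G.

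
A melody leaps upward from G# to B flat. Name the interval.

diminished third

Counting letters G–A–B gives a third.
G#→Bb = 2 semitones, 2 narrower than the major third (4), so diminished.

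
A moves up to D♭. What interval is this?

The letter names run A→D, a span of 3 letter steps, so the interval is some kind of fourth.
A to Db is 4 semitones. A perfect fourth is 5, so 4 makes it diminished.

diminished fourth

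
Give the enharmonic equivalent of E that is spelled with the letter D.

D##

Plain D sits 2 semitones below E, so on the letter D the same pitch needs a double sharp: D##.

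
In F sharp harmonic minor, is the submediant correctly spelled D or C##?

D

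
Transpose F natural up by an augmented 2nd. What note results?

G#

F up a major second is G, so the target letter is G.
From F, an augmented second is 3 semitones up: G#.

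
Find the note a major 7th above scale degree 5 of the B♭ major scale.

E

Scale degree 5 of Bb major is F.
A major seventh (11 semitones) above F lands on the letter E, giving E.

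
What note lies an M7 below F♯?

F down a major seventh is Gb, so the target letter is G.
From F#, a major seventh is 11 semitones down: G.

G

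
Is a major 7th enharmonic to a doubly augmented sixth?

Yes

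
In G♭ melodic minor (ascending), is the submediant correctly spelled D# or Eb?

Each scale degree takes a distinct letter name. Degree 6 of a scale on G must use the letter E.
Eb and D# are enharmonically the same pitch, but only Eb uses the letter E, so it is the correct spelling here.

Eb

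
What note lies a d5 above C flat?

A fifth above C lands on the letter G.
A diminished fifth spans 6 semitones, so Cb moves to pitch class 5. On the letter G that is Gbb.

Gbb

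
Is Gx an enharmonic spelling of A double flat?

No

Two spellings are enharmonically equivalent only if they share a pitch class.
Here G## → 9, Abb → 7; 7 ≠ 9, so they are not.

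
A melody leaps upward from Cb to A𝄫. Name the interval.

The letter names run C→A, a span of 5 letter steps, so the interval is some kind of sixth.
Cb to Abb is 8 semitones. A major sixth is 9, so 8 makes it minor.

minor sixth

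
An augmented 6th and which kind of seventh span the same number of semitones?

An augmented sixth spans 10 semitones.
A seventh spanning 10 semitones is minor (the major seventh is 11).

minor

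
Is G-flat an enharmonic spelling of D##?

No

Gb is pitch class 6; D## is pitch class 4.
The pitch classes differ (6 vs. 4), so they are not enharmonic equivalents.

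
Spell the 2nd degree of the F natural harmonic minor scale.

The F harmonic minor scale runs F G Ab Bb C Db E.
Degree 2 is G.

G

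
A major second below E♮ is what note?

D

A second below E lands on the letter D.
A major second spans 2 semitones, so E moves to pitch class 2. On the letter D that is D.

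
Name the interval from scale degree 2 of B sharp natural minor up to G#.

Scale degree 2 of B# natural minor is C##.
C## up to G#: letters C→G make it a fifth; 6 semitones makes it diminished.

diminished fifth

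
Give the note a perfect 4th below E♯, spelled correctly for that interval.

B#

E down a perfect fourth is B, so the target letter is B.
From E#, a perfect fourth is 5 semitones down: B#.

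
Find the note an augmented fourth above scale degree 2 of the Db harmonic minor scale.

A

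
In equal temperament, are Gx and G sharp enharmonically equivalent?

No

Two spellings are enharmonically equivalent only if they share a pitch class.
Here G## → 9, G# → 8; 8 ≠ 9, so they are not.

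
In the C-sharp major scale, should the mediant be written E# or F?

E#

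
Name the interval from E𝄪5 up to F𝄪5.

The letter names run E→F, a span of 1 letter step, so the interval is some kind of second.
E## to F## is 1 semitone. A major second is 2, so 1 makes it minor.

minor second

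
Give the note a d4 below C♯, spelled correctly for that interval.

G##

A fourth below C lands on the letter G.
A diminished fourth spans 4 semitones, so C# moves to pitch class 9. On the letter G that is G##.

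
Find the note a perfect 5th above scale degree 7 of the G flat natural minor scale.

Cb

Scale degree 7 of Gb natural minor is Fb.
A perfect fifth (7 semitones) above Fb lands on the letter C, giving Cb.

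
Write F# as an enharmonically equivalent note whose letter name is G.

Gb

F# is pitch class 6. The letter G alone is pitch class 7.
To reach pitch class 6 from G requires an offset of -1 semitone, i.e. flat: Gb.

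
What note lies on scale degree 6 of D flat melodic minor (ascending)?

The Db melodic minor (ascending) scale runs Db Eb Fb Gb Ab Bb C.
Degree 6 is Bb.

Bb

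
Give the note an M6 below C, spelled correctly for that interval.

A sixth below C lands on the letter E.
A major sixth spans 9 semitones, so C moves to pitch class 3. On the letter E that is Eb.

Eb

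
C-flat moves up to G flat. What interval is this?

perfect fifth

The letter names run C→G, a span of 4 letter steps, so the interval is some kind of fifth.
Cb to Gb is 7 semitones. A perfect fifth is 7, so 7 makes it perfect.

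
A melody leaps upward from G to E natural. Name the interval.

major sixth

The letter names run G→E, a span of 5 letter steps, so the interval is some kind of sixth.
G to E is 9 semitones. A major sixth is 9, so 9 makes it major.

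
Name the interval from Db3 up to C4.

major seventh

The letter names run D→C, a span of 6 letter steps, so the interval is some kind of seventh.
Db to C is 11 semitones. A major seventh is 11, so 11 makes it major.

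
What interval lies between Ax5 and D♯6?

diminished fourth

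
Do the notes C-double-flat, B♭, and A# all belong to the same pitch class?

Cbb = pitch class 10 and Bb = pitch class 10 and A# = pitch class 10 — the same pitch class, so they are enharmonic equivalents.

Yes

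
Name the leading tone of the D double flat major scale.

Cb

Degree 7 takes the letter 6 steps above D, which is C.
In major, degree 7 sits 11 semitones above the tonic. Dbb + 11 semitones is pitch class 11, spelled on C as Cb.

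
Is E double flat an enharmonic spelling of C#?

Two spellings are enharmonically equivalent only if they share a pitch class.
Here Ebb → 2, C# → 1; 1 ≠ 2, so they are not.

No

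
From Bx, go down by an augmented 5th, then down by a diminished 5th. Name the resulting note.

A##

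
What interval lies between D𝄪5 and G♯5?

diminished fourth

The letter names run D→G, a span of 3 letter steps, so the interval is some kind of fourth.
D## to G# is 4 semitones. A perfect fourth is 5, so 4 makes it diminished.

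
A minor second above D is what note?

Eb

D up a major second is E, so the target letter is E.
From D, a minor second is 1 semitone up: Eb.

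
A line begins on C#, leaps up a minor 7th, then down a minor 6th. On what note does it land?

D#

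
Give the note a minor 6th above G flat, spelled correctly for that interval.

G up a major sixth is E, so the target letter is E.
From Gb, a minor sixth is 8 semitones up: Ebb.

Ebb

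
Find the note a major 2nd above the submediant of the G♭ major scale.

The submediant of Gb major is Eb.
A major second (2 semitones) above Eb lands on the letter F, giving F.

F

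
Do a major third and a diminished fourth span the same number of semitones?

Yes

A major third spans 4 semitones; a diminished fourth spans 4.
They are enharmonically equivalent.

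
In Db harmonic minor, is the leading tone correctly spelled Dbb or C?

C

Each scale degree takes a distinct letter name. Degree 7 of a scale on D must use the letter C.
C and Dbb are enharmonically the same pitch, but only C uses the letter C, so it is the correct spelling here.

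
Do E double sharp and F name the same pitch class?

No

E## is pitch class 6; F is pitch class 5.
The pitch classes differ (6 vs. 5), so they are not enharmonic equivalents.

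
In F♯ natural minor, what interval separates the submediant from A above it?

perfect fifth

The submediant of F# natural minor is D.
D up to A: letters D→A make it a fifth; 7 semitones makes it perfect.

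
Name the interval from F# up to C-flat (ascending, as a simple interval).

doubly diminished fifth

Counting letters F–G–A–B–C gives a fifth.
F#→Cb = 5 semitones, 2 narrower than the perfect fifth (7), so doubly diminished.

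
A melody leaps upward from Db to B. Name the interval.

augmented sixth

The letter names run D→B, a span of 5 letter steps, so the interval is some kind of sixth.
Db to B is 10 semitones. A major sixth is 9, so 10 makes it augmented.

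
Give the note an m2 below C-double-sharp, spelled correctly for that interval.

A second below C lands on the letter B.
A minor second spans 1 semitone, so C## moves to pitch class 1. On the letter B that is B##.

B##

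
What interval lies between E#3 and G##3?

major third

Counting letters E–F–G gives a third.
E#→G## = 4 semitones, exactly the major third.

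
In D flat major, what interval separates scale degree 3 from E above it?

Scale degree 3 of Db major is F.
F up to E: letters F→E make it a seventh; 11 semitones makes it major.

major seventh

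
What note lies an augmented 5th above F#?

C##

A fifth above F lands on the letter C.
An augmented fifth spans 8 semitones, so F# moves to pitch class 2. On the letter C that is C##.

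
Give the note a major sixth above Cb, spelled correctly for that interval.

A sixth above C lands on the letter A.
A major sixth spans 9 semitones, so Cb moves to pitch class 8. On the letter A that is Ab.

Ab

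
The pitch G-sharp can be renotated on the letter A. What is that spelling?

G# is pitch class 8. The letter A alone is pitch class 9.
To reach pitch class 8 from A requires an offset of -1 semitone, i.e. flat: Ab.

Ab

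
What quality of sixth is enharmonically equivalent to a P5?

A perfect fifth spans 7 semitones.
A sixth spanning 7 semitones is diminished (the major sixth is 9).

diminished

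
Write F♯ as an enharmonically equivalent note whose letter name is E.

E##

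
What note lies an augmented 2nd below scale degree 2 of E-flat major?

Scale degree 2 of Eb major is F.
An augmented second (3 semitones) below F lands on the letter E, giving Ebb.

Ebb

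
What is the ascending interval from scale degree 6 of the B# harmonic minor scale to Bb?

Scale degree 6 of B# harmonic minor is G#.
G# up to Bb: letters G→B make it a third; 2 semitones makes it diminished.

diminished third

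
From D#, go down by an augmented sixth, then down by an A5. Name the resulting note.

Bbb

An augmented sixth down from D# is F (letter F, 10 semitones down).
An augmented fifth down from F is Bbb (letter B, 8 semitones down).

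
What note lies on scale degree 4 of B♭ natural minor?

The Bb natural minor scale runs Bb C Db Eb F Gb Ab.
Degree 4 is Eb.

Eb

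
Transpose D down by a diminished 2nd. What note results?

C##

A second below D lands on the letter C.
A diminished second spans 0 semitones, so D moves to pitch class 2. On the letter C that is C##.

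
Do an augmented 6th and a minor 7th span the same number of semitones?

An augmented sixth spans 10 semitones; a minor seventh spans 10.
They are enharmonically equivalent.

Yes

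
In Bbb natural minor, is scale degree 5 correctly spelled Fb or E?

Each scale degree takes a distinct letter name. Degree 5 of a scale on B must use the letter F.
Fb and E are enharmonically the same pitch, but only Fb uses the letter F, so it is the correct spelling here.

Fb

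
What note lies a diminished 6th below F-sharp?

A##

F down a major sixth is Ab, so the target letter is A.
From F#, a diminished sixth is 7 semitones down: A##.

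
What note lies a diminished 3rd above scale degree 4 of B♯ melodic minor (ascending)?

Scale degree 4 of B# melodic minor (ascending) is E#.
A diminished third (2 semitones) above E# lands on the letter G, giving G.

G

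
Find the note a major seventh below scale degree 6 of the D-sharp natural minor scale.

C

Scale degree 6 of D# natural minor is B.
A major seventh (11 semitones) below B lands on the letter C, giving C.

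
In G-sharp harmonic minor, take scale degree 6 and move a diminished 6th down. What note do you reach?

G##

Scale degree 6 of G# harmonic minor is E.
A diminished sixth (7 semitones) below E lands on the letter G, giving G##.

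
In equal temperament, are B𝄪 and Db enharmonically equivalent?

Yes

B## = pitch class 1 and Db = pitch class 1 — the same pitch class, so they are enharmonic equivalents.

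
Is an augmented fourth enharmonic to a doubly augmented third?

Yes

An augmented fourth spans 6 semitones; a doubly augmented third spans 6.
They are enharmonically equivalent.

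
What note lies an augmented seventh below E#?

F

A seventh below E lands on the letter F.
An augmented seventh spans 12 semitones, so E# moves to pitch class 5. On the letter F that is F.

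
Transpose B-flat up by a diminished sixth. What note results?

B up a major sixth is G#, so the target letter is G.
From Bb, a diminished sixth is 7 semitones up: Gbb.

Gbb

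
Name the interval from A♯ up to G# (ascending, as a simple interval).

minor seventh

The letter names run A→G, a span of 6 letter steps, so the interval is some kind of seventh.
A# to G# is 10 semitones. A major seventh is 11, so 10 makes it minor.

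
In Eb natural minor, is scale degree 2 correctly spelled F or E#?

Each scale degree takes a distinct letter name. Degree 2 of a scale on E must use the letter F.
F and E# are enharmonically the same pitch, but only F uses the letter F, so it is the correct spelling here.

F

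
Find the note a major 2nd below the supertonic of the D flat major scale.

The supertonic of Db major is Eb.
A major second (2 semitones) below Eb lands on the letter D, giving Db.

Db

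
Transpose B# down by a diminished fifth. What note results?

E##

B down a perfect fifth is E, so the target letter is E.
From B#, a diminished fifth is 6 semitones down: E##.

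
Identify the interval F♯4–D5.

The letter names run F→D, a span of 5 letter steps, so the interval is some kind of sixth.
F# to D is 8 semitones. A major sixth is 9, so 8 makes it minor.

minor sixth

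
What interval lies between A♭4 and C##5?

The letter names run A→C, a span of 2 letter steps, so the interval is some kind of third.
Ab to C## is 6 semitones. A major third is 4, so 6 makes it doubly augmented.

doubly augmented third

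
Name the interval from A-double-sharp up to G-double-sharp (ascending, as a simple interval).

The letter names run A→G, a span of 6 letter steps, so the interval is some kind of seventh.
A## to G## is 10 semitones. A major seventh is 11, so 10 makes it minor.

minor seventh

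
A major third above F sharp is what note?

F up a major third is A, so the target letter is A.
From F#, a major third is 4 semitones up: A#.

A#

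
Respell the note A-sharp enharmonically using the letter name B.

Bb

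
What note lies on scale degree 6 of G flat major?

The Gb major scale runs Gb Ab Bb Cb Db Eb F.
Degree 6 is Eb.

Eb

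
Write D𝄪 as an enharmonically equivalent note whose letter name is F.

D## is pitch class 4. The letter F alone is pitch class 5.
To reach pitch class 4 from F requires an offset of -1 semitone, i.e. flat: Fb.

Fb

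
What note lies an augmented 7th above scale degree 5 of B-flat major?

Scale degree 5 of Bb major is F.
An augmented seventh (12 semitones) above F lands on the letter E, giving E#.

E#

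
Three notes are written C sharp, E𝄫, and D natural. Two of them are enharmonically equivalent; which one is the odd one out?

In 12-tone equal temperament, enharmonic equivalents share a pitch class. C# is pitch class 1; Ebb is pitch class 2; D is pitch class 2.
Ebb and D share pitch class 2, while C# is pitch class 1.

C#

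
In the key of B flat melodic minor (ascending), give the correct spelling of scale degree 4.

Eb

The Bb melodic minor (ascending) scale runs Bb C Db Eb F G A.
Degree 4 is Eb.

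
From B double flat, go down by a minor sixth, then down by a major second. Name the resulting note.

Cb

A minor sixth down from Bbb is Db (letter D, 8 semitones down).
A major second down from Db is Cb (letter C, 2 semitones down).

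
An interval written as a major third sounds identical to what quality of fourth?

diminished

A major third spans 4 semitones.
A fourth spanning 4 semitones is diminished (the perfect fourth is 5).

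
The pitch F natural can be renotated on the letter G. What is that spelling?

Gbb

F is pitch class 5. The letter G alone is pitch class 7.
To reach pitch class 5 from G requires an offset of -2 semitones, i.e. double flat: Gbb.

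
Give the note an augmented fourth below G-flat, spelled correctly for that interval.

G down a perfect fourth is D, so the target letter is D.
From Gb, an augmented fourth is 6 semitones down: Dbb.

Dbb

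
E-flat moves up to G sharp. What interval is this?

augmented third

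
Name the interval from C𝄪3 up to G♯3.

Counting letters C–D–E–F–G gives a fifth.
C##→G# = 6 semitones, 1 narrower than the perfect fifth (7), so diminished.

diminished fifth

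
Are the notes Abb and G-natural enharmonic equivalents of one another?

Abb = pitch class 7 and G = pitch class 7 — the same pitch class, so they are enharmonic equivalents.

Yes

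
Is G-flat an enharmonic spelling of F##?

No

Two spellings are enharmonically equivalent only if they share a pitch class.
Here Gb → 6, F## → 7; 6 ≠ 7, so they are not.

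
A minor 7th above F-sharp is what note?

A seventh above F lands on the letter E.
A minor seventh spans 10 semitones, so F# moves to pitch class 4. On the letter E that is E.

E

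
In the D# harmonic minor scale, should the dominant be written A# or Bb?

A#

Each scale degree takes a distinct letter name. Degree 5 of a scale on D must use the letter A.
A# and Bb are enharmonically the same pitch, but only A# uses the letter A, so it is the correct spelling here.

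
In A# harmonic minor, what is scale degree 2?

B#

Degree 2 takes the letter 1 step above A, which is B.
In harmonic minor, degree 2 sits 2 semitones above the tonic. A# + 2 semitones is pitch class 0, spelled on B as B#.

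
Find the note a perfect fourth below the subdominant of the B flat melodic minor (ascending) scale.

The subdominant of Bb melodic minor (ascending) is Eb.
A perfect fourth (5 semitones) below Eb lands on the letter B, giving Bb.

Bb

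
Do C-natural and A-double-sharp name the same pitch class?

No

C is pitch class 0; A## is pitch class 11.
The pitch classes differ (0 vs. 11), so they are not enharmonic equivalents.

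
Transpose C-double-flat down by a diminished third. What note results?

A third below C lands on the letter A.
A diminished third spans 2 semitones, so Cbb moves to pitch class 8. On the letter A that is Ab.

Ab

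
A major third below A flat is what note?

Fb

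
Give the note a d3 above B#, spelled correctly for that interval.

D

B up a major third is D#, so the target letter is D.
From B#, a diminished third is 2 semitones up: D.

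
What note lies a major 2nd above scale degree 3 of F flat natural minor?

Scale degree 3 of Fb natural minor is Abb.
A major second (2 semitones) above Abb lands on the letter B, giving Bbb.

Bbb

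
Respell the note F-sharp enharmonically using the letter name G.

Gb

F# is pitch class 6. The letter G alone is pitch class 7.
To reach pitch class 6 from G requires an offset of -1 semitone, i.e. flat: Gb.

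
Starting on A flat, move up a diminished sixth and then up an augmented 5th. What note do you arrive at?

A diminished sixth up from Ab is Fbb (letter F, 7 semitones up).
An augmented fifth up from Fbb is Cb (letter C, 8 semitones up).

Cb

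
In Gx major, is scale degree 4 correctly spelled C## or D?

C##

Each scale degree takes a distinct letter name. Degree 4 of a scale on G must use the letter C.
C## and D are enharmonically the same pitch, but only C## uses the letter C, so it is the correct spelling here.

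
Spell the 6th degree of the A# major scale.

Degree 6 takes the letter 5 steps above A, which is F.
In major, degree 6 sits 9 semitones above the tonic. A# + 9 semitones is pitch class 7, spelled on F as F##.

F##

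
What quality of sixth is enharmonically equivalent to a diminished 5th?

doubly diminished

A diminished fifth spans 6 semitones.
A sixth spanning 6 semitones is doubly diminished (the major sixth is 9).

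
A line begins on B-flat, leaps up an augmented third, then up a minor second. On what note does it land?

An augmented third up from Bb is D# (letter D, 5 semitones up).
A minor second up from D# is E (letter E, 1 semitone up).

E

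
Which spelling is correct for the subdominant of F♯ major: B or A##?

B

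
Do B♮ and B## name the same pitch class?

Two spellings are enharmonically equivalent only if they share a pitch class.
Here B → 11, B## → 1; 1 ≠ 11, so they are not.

No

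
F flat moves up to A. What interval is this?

augmented third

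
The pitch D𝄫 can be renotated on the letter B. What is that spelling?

B#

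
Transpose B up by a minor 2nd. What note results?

C

A second above B lands on the letter C.
A minor second spans 1 semitone, so B moves to pitch class 0. On the letter C that is C.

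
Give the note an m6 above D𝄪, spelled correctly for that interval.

B#

A sixth above D lands on the letter B.
A minor sixth spans 8 semitones, so D## moves to pitch class 0. On the letter B that is B#.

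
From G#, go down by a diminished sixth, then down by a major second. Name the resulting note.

A diminished sixth down from G# is B## (letter B, 7 semitones down).
A major second down from B## is A## (letter A, 2 semitones down).

A##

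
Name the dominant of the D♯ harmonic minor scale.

The D# harmonic minor scale runs D# E# F# G# A# B C##.
Degree 5 is A#.

A#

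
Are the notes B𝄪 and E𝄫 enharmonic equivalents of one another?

No

Two spellings are enharmonically equivalent only if they share a pitch class.
Here B## → 1, Ebb → 2; 1 ≠ 2, so they are not.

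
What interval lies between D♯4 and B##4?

augmented sixth

Counting letters D–E–F–G–A–B gives a sixth.
D#→B## = 10 semitones, 1 wider than the major sixth (9), so augmented.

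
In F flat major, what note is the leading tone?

The Fb major scale runs Fb Gb Ab Bbb Cb Db Eb.
Degree 7 is Eb.

Eb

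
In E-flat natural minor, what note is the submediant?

Cb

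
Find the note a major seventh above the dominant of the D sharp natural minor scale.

G##

The dominant of D# natural minor is A#.
A major seventh (11 semitones) above A# lands on the letter G, giving G##.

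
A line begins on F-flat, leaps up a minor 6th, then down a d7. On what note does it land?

Eb

A minor sixth up from Fb is Dbb (letter D, 8 semitones up).
A diminished seventh down from Dbb is Eb (letter E, 9 semitones down).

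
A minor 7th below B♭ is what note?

C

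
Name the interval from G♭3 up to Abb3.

The letter names run G→A, a span of 1 letter step, so the interval is some kind of second.
Gb to Abb is 1 semitone. A major second is 2, so 1 makes it minor.

minor second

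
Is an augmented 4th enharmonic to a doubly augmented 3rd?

Yes

An augmented fourth spans 6 semitones; a doubly augmented third spans 6.
They are enharmonically equivalent.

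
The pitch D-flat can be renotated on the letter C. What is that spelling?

C#

Db is pitch class 1. The letter C alone is pitch class 0.
To reach pitch class 1 from C requires an offset of +1 semitone, i.e. sharp: C#.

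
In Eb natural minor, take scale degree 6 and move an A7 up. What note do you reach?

B

Scale degree 6 of Eb natural minor is Cb.
An augmented seventh (12 semitones) above Cb lands on the letter B, giving B.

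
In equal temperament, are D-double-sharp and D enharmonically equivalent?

No

Two spellings are enharmonically equivalent only if they share a pitch class.
Here D## → 4, D → 2; 2 ≠ 4, so they are not.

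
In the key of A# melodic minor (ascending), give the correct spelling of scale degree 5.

E#

The A# melodic minor (ascending) scale runs A# B# C# D# E# F## G##.
Degree 5 is E#.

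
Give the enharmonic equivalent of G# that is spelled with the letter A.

Ab

Plain A sits 1 semitone above G#, so on the letter A the same pitch needs a flat: Ab.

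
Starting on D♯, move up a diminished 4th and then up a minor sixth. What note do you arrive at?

A diminished fourth up from D# is G (letter G, 4 semitones up).
A minor sixth up from G is Eb (letter E, 8 semitones up).

Eb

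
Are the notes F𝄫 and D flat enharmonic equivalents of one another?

Fbb is pitch class 3; Db is pitch class 1.
The pitch classes differ (3 vs. 1), so they are not enharmonic equivalents.

No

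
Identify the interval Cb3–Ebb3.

The letter names run C→E, a span of 2 letter steps, so the interval is some kind of third.
Cb to Ebb is 3 semitones. A major third is 4, so 3 makes it minor.

minor third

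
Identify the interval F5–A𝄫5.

diminished third

The letter names run F→A, a span of 2 letter steps, so the interval is some kind of third.
F to Abb is 2 semitones. A major third is 4, so 2 makes it diminished.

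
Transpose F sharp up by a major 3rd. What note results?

A#

A third above F lands on the letter A.
A major third spans 4 semitones, so F# moves to pitch class 10. On the letter A that is A#.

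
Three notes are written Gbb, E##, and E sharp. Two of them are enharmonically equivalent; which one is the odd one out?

E##

In 12-tone equal temperament, enharmonic equivalents share a pitch class. Gbb is pitch class 5; E## is pitch class 6; E# is pitch class 5.
Gbb and E# share pitch class 5, while E## is pitch class 6.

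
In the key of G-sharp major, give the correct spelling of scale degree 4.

Degree 4 takes the letter 3 steps above G, which is C.
In major, degree 4 sits 5 semitones above the tonic. G# + 5 semitones is pitch class 1, spelled on C as C#.

C#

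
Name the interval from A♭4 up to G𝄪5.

Counting letters A–B–C–D–E–F–G gives a seventh.
Ab→G## = 13 semitones, 2 wider than the major seventh (11), so doubly augmented.

doubly augmented seventh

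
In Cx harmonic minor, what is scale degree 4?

F##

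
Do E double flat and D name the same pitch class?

Ebb = pitch class 2 and D = pitch class 2 — the same pitch class, so they are enharmonic equivalents.

Yes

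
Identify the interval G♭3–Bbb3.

minor third

Counting letters G–A–B gives a third.
Gb→Bbb = 3 semitones, 1 narrower than the major third (4), so minor.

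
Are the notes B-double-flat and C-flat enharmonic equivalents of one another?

No

Bbb is pitch class 9; Cb is pitch class 11.
The pitch classes differ (9 vs. 11), so they are not enharmonic equivalents.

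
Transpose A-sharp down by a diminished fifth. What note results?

A fifth below A lands on the letter D.
A diminished fifth spans 6 semitones, so A# moves to pitch class 4. On the letter D that is D##.

D##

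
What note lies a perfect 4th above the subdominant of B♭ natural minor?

Ab

The subdominant of Bb natural minor is Eb.
A perfect fourth (5 semitones) above Eb lands on the letter A, giving Ab.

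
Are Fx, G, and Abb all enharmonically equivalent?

Yes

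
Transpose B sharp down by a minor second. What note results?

B down a major second is A, so the target letter is A.
From B#, a minor second is 1 semitone down: A##.

A##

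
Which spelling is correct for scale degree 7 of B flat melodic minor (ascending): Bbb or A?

A

Each scale degree takes a distinct letter name. Degree 7 of a scale on B must use the letter A.
A and Bbb are enharmonically the same pitch, but only A uses the letter A, so it is the correct spelling here.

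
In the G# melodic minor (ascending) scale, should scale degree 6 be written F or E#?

E#

Each scale degree takes a distinct letter name. Degree 6 of a scale on G must use the letter E.
E# and F are enharmonically the same pitch, but only E# uses the letter E, so it is the correct spelling here.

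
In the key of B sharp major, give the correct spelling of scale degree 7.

A##

Degree 7 takes the letter 6 steps above B, which is A.
In major, degree 7 sits 11 semitones above the tonic. B# + 11 semitones is pitch class 11, spelled on A as A##.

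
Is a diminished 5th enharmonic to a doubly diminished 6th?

Yes

A diminished fifth spans 6 semitones; a doubly diminished sixth spans 6.
They are enharmonically equivalent.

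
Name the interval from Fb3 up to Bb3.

augmented fourth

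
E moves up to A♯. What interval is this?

augmented fourth

The letter names run E→A, a span of 3 letter steps, so the interval is some kind of fourth.
E to A# is 6 semitones. A perfect fourth is 5, so 6 makes it augmented.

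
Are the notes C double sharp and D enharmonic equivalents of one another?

C## is pitch class 2; D is pitch class 2.
All spellings map to pitch class 2, so they are enharmonically equivalent.

Yes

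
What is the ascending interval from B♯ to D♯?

minor third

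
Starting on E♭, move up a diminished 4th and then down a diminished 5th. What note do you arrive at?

A diminished fourth up from Eb is Abb (letter A, 4 semitones up).
A diminished fifth down from Abb is Db (letter D, 6 semitones down).

Db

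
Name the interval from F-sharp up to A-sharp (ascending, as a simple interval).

Counting letters F–G–A gives a third.
F#→A# = 4 semitones, exactly the major third.

major third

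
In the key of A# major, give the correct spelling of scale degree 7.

Degree 7 takes the letter 6 steps above A, which is G.
In major, degree 7 sits 11 semitones above the tonic. A# + 11 semitones is pitch class 9, spelled on G as G##.

G##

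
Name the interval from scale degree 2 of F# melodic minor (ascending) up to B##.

Scale degree 2 of F# melodic minor (ascending) is G#.
G# up to B##: letters G→B make it a third; 5 semitones makes it augmented.

augmented third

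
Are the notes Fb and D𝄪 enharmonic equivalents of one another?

Fb is pitch class 4; D## is pitch class 4.
All spellings map to pitch class 4, so they are enharmonically equivalent.

Yes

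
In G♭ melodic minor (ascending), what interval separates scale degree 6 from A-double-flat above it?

diminished fourth

Scale degree 6 of Gb melodic minor (ascending) is Eb.
Eb up to Abb: letters E→A make it a fourth; 4 semitones makes it diminished.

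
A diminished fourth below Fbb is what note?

A fourth below F lands on the letter C.
A diminished fourth spans 4 semitones, so Fbb moves to pitch class 11. On the letter C that is Cb.

Cb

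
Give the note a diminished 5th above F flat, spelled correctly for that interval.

F up a perfect fifth is C, so the target letter is C.
From Fb, a diminished fifth is 6 semitones up: Cbb.

Cbb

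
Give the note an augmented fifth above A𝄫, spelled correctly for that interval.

A up a perfect fifth is E, so the target letter is E.
From Abb, an augmented fifth is 8 semitones up: Eb.

Eb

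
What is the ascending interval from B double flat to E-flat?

Counting letters B–C–D–E gives a fourth.
Bbb→Eb = 6 semitones, 1 wider than the perfect fourth (5), so augmented.

augmented fourth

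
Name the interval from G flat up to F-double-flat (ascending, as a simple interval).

The letter names run G→F, a span of 6 letter steps, so the interval is some kind of seventh.
Gb to Fbb is 9 semitones. A major seventh is 11, so 9 makes it diminished.

diminished seventh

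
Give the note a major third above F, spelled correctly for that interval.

A third above F lands on the letter A.
A major third spans 4 semitones, so F moves to pitch class 9. On the letter A that is A.

A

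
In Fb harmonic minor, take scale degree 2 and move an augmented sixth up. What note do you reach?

E

Scale degree 2 of Fb harmonic minor is Gb.
An augmented sixth (10 semitones) above Gb lands on the letter E, giving E.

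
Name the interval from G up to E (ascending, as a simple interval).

Counting letters G–A–B–C–D–E gives a sixth.
G→E = 9 semitones, exactly the major sixth.

major sixth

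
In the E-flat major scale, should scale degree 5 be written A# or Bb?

Bb

Each scale degree takes a distinct letter name. Degree 5 of a scale on E must use the letter B.
Bb and A# are enharmonically the same pitch, but only Bb uses the letter B, so it is the correct spelling here.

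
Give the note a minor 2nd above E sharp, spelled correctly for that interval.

A second above E lands on the letter F.
A minor second spans 1 semitone, so E# moves to pitch class 6. On the letter F that is F#.

F#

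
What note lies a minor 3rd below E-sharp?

C##

E down a major third is C, so the target letter is C.
From E#, a minor third is 3 semitones down: C##.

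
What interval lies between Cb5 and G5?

Counting letters C–D–E–F–G gives a fifth.
Cb→G = 8 semitones, 1 wider than the perfect fifth (7), so augmented.

augmented fifth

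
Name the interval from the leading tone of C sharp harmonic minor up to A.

The leading tone of C# harmonic minor is B#.
B# up to A: letters B→A make it a seventh; 9 semitones makes it diminished.

diminished seventh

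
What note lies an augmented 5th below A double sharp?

A down a perfect fifth is D, so the target letter is D.
From A##, an augmented fifth is 8 semitones down: D#.

D#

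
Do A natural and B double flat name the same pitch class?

A = pitch class 9 and Bbb = pitch class 9 — the same pitch class, so they are enharmonic equivalents.

Yes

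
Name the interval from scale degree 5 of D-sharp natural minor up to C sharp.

minor third

Scale degree 5 of D# natural minor is A#.
A# up to C#: letters A→C make it a third; 3 semitones makes it minor.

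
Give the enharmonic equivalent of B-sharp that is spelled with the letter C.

Plain C sits at the same pitch as B#, so on the letter C the same pitch needs a natural: C.

C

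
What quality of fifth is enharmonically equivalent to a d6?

perfect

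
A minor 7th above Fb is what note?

Ebb

F up a major seventh is E, so the target letter is E.
From Fb, a minor seventh is 10 semitones up: Ebb.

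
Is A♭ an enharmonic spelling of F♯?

Ab is pitch class 8; F# is pitch class 6.
The pitch classes differ (8 vs. 6), so they are not enharmonic equivalents.

No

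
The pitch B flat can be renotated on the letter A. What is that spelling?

A#

Plain A sits 1 semitone below Bb, so on the letter A the same pitch needs a sharp: A#.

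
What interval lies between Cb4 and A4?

augmented sixth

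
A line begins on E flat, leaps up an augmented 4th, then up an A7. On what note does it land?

An augmented fourth up from Eb is A (letter A, 6 semitones up).
An augmented seventh up from A is G## (letter G, 12 semitones up).

G##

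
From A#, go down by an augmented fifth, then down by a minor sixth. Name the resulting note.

F#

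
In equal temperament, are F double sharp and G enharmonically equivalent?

F## is pitch class 7; G is pitch class 7.
All spellings map to pitch class 7, so they are enharmonically equivalent.

Yes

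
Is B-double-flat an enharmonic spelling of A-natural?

Bbb is pitch class 9; A is pitch class 9.
All spellings map to pitch class 9, so they are enharmonically equivalent.

Yes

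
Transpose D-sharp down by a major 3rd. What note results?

D down a major third is Bb, so the target letter is B.
From D#, a major third is 4 semitones down: B.

B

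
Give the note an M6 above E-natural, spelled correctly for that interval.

E up a major sixth is C#, so the target letter is C.
From E, a major sixth is 9 semitones up: C#.

C#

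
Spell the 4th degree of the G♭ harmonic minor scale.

Degree 4 takes the letter 3 steps above G, which is C.
In harmonic minor, degree 4 sits 5 semitones above the tonic. Gb + 5 semitones is pitch class 11, spelled on C as Cb.

Cb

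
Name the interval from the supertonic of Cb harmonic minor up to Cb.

The supertonic of Cb harmonic minor is Db.
Db up to Cb: letters D→C make it a seventh; 10 semitones makes it minor.

minor seventh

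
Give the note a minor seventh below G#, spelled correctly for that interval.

A#

G down a major seventh is Ab, so the target letter is A.
From G#, a minor seventh is 10 semitones down: A#.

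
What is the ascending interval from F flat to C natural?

Counting letters F–G–A–B–C gives a fifth.
Fb→C = 8 semitones, 1 wider than the perfect fifth (7), so augmented.

augmented fifth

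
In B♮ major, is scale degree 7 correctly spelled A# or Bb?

A#

Each scale degree takes a distinct letter name. Degree 7 of a scale on B must use the letter A.
A# and Bb are enharmonically the same pitch, but only A# uses the letter A, so it is the correct spelling here.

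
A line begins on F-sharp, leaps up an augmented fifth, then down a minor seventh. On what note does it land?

D##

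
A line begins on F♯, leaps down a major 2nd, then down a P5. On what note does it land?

A major second down from F# is E (letter E, 2 semitones down).
A perfect fifth down from E is A (letter A, 7 semitones down).

A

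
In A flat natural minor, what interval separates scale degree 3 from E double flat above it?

Scale degree 3 of Ab natural minor is Cb.
Cb up to Ebb: letters C→E make it a third; 3 semitones makes it minor.

minor third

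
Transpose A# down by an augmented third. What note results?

F

A third below A lands on the letter F.
An augmented third spans 5 semitones, so A# moves to pitch class 5. On the letter F that is F.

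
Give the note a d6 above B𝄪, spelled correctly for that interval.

G#

B up a major sixth is G#, so the target letter is G.
From B##, a diminished sixth is 7 semitones up: G#.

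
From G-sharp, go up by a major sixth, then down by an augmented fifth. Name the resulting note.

A major sixth up from G# is E# (letter E, 9 semitones up).
An augmented fifth down from E# is A (letter A, 8 semitones down).

A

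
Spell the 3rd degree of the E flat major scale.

Degree 3 takes the letter 2 steps above E, which is G.
In major, degree 3 sits 4 semitones above the tonic. Eb + 4 semitones is pitch class 7, spelled on G as G.

G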